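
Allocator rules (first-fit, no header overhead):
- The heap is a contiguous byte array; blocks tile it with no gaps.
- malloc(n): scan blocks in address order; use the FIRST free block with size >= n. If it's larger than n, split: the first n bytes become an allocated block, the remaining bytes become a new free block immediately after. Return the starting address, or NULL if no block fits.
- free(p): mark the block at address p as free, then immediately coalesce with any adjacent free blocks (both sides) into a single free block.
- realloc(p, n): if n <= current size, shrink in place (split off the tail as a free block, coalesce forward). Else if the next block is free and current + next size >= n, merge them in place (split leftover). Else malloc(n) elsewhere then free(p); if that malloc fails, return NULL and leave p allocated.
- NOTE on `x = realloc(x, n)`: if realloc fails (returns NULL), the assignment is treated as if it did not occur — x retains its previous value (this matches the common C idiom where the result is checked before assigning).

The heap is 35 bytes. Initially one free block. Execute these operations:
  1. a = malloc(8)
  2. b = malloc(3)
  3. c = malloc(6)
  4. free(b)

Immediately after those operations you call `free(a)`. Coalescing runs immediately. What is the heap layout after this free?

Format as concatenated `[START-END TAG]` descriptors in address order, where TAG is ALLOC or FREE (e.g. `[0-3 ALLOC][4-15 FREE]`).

Op 1: a = malloc(8) -> a = 0; heap: [0-7 ALLOC][8-34 FREE]
Op 2: b = malloc(3) -> b = 8; heap: [0-7 ALLOC][8-10 ALLOC][11-34 FREE]
Op 3: c = malloc(6) -> c = 11; heap: [0-7 ALLOC][8-10 ALLOC][11-16 ALLOC][17-34 FREE]
Op 4: free(b) -> (freed b); heap: [0-7 ALLOC][8-10 FREE][11-16 ALLOC][17-34 FREE]
free(a): a = 0 -> block [0-7 ALLOC]; mark free, coalesce with adjacent free neighbors -> [0-10 FREE][11-16 ALLOC][17-34 FREE]

Answer: [0-10 FREE][11-16 ALLOC][17-34 FREE]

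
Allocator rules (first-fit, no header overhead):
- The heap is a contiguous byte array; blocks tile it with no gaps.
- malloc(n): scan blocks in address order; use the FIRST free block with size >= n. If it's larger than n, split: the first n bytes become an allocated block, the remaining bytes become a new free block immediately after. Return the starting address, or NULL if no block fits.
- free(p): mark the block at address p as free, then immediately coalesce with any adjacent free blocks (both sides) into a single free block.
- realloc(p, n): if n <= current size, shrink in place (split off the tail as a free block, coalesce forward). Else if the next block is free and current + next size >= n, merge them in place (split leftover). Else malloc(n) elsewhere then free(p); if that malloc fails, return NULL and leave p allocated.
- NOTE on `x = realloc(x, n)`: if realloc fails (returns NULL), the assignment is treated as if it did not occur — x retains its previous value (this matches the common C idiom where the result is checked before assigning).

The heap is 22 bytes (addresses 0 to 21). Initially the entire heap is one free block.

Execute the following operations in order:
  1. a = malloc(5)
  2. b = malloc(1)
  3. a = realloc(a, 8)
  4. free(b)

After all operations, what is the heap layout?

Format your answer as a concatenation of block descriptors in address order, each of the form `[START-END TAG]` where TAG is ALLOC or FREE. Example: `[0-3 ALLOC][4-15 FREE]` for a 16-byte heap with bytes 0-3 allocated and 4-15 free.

Answer: [0-5 FREE][6-13 ALLOC][14-21 FREE]

Derivation:
Op 1: a = malloc(5) -> a = 0; heap: [0-4 ALLOC][5-21 FREE]
Op 2: b = malloc(1) -> b = 5; heap: [0-4 ALLOC][5-5 ALLOC][6-21 FREE]
Op 3: a = realloc(a, 8) -> a = 6; heap: [0-4 FREE][5-5 ALLOC][6-13 ALLOC][14-21 FREE]
Op 4: free(b) -> (freed b); heap: [0-5 FREE][6-13 ALLOC][14-21 FREE]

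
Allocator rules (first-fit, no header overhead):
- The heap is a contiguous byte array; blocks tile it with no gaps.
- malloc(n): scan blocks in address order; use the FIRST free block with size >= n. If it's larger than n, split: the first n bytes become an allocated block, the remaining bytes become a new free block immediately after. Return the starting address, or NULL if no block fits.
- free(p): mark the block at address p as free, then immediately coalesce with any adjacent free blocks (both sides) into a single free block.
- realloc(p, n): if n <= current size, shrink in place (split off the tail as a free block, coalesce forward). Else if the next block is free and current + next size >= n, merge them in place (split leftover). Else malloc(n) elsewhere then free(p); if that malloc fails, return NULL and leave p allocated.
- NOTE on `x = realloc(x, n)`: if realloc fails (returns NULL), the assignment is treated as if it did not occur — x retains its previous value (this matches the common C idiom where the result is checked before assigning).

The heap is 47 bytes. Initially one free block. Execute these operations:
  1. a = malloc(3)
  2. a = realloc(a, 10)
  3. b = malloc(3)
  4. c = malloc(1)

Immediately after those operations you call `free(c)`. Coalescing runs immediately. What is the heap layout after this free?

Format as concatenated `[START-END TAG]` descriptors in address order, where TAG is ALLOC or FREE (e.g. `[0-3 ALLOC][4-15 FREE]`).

Answer: [0-9 ALLOC][10-12 ALLOC][13-46 FREE]

Derivation:
Op 1: a = malloc(3) -> a = 0; heap: [0-2 ALLOC][3-46 FREE]
Op 2: a = realloc(a, 10) -> a = 0; heap: [0-9 ALLOC][10-46 FREE]
Op 3: b = malloc(3) -> b = 10; heap: [0-9 ALLOC][10-12 ALLOC][13-46 FREE]
Op 4: c = malloc(1) -> c = 13; heap: [0-9 ALLOC][10-12 ALLOC][13-13 ALLOC][14-46 FREE]
free(c): c = 13 -> block [13-13 ALLOC]; mark free, coalesce with adjacent free neighbors -> [0-9 ALLOC][10-12 ALLOC][13-46 FREE]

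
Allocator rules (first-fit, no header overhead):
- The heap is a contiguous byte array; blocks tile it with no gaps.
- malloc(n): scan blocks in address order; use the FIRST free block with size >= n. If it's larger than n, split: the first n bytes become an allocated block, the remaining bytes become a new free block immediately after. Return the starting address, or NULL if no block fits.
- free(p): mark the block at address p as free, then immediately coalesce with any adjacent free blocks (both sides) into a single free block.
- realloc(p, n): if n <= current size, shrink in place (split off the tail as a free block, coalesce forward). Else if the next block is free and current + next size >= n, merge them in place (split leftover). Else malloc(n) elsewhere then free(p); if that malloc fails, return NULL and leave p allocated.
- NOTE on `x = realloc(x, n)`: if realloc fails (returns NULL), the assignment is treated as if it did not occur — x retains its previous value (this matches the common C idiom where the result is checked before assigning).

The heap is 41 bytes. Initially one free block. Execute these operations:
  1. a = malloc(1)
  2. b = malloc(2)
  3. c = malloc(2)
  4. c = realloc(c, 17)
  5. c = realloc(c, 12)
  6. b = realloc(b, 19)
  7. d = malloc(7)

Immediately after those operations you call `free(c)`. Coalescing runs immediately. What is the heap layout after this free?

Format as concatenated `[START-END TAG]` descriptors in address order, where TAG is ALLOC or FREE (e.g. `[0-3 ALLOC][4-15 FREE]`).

Op 1: a = malloc(1) -> a = 0; heap: [0-0 ALLOC][1-40 FREE]
Op 2: b = malloc(2) -> b = 1; heap: [0-0 ALLOC][1-2 ALLOC][3-40 FREE]
Op 3: c = malloc(2) -> c = 3; heap: [0-0 ALLOC][1-2 ALLOC][3-4 ALLOC][5-40 FREE]
Op 4: c = realloc(c, 17) -> c = 3; heap: [0-0 ALLOC][1-2 ALLOC][3-19 ALLOC][20-40 FREE]
Op 5: c = realloc(c, 12) -> c = 3; heap: [0-0 ALLOC][1-2 ALLOC][3-14 ALLOC][15-40 FREE]
Op 6: b = realloc(b, 19) -> b = 15; heap: [0-0 ALLOC][1-2 FREE][3-14 ALLOC][15-33 ALLOC][34-40 FREE]
Op 7: d = malloc(7) -> d = 34; heap: [0-0 ALLOC][1-2 FREE][3-14 ALLOC][15-33 ALLOC][34-40 ALLOC]
free(c): c = 3 -> block [3-14 ALLOC]; mark free, coalesce with adjacent free neighbors -> [0-0 ALLOC][1-14 FREE][15-33 ALLOC][34-40 ALLOC]

Answer: [0-0 ALLOC][1-14 FREE][15-33 ALLOC][34-40 ALLOC]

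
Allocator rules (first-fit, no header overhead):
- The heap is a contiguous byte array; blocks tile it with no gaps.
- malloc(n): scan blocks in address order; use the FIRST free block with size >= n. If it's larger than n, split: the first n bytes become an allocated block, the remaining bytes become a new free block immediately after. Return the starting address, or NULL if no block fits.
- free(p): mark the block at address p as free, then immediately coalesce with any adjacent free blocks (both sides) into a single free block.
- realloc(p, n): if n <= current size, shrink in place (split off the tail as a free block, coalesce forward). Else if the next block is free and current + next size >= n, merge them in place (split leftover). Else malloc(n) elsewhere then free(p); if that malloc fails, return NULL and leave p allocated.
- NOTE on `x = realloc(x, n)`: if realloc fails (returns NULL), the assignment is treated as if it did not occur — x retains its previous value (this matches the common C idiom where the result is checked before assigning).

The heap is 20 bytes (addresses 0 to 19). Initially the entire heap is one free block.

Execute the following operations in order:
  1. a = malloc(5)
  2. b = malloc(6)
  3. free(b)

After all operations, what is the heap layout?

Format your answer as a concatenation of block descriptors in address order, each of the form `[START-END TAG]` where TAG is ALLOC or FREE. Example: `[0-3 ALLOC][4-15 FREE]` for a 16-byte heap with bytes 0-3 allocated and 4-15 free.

Op 1: a = malloc(5) -> a = 0; heap: [0-4 ALLOC][5-19 FREE]
Op 2: b = malloc(6) -> b = 5; heap: [0-4 ALLOC][5-10 ALLOC][11-19 FREE]
Op 3: free(b) -> (freed b); heap: [0-4 ALLOC][5-19 FREE]

Answer: [0-4 ALLOC][5-19 FREE]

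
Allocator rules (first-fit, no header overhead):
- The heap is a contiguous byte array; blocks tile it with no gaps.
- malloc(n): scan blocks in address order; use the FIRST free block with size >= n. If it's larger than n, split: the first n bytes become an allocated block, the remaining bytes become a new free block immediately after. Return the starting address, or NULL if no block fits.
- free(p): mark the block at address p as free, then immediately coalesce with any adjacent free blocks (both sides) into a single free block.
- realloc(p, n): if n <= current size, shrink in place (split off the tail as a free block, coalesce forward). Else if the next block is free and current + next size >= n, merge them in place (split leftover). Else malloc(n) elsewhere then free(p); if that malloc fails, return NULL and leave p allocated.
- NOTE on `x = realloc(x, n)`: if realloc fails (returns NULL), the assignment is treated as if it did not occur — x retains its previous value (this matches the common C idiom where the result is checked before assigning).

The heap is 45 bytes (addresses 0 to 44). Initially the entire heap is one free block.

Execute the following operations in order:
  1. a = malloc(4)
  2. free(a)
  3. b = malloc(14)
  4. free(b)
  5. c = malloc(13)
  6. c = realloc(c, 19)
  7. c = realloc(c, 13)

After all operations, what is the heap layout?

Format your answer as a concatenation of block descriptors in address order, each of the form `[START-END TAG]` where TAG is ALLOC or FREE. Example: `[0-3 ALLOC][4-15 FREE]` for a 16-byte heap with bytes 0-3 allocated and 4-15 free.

Answer: [0-12 ALLOC][13-44 FREE]

Derivation:
Op 1: a = malloc(4) -> a = 0; heap: [0-3 ALLOC][4-44 FREE]
Op 2: free(a) -> (freed a); heap: [0-44 FREE]
Op 3: b = malloc(14) -> b = 0; heap: [0-13 ALLOC][14-44 FREE]
Op 4: free(b) -> (freed b); heap: [0-44 FREE]
Op 5: c = malloc(13) -> c = 0; heap: [0-12 ALLOC][13-44 FREE]
Op 6: c = realloc(c, 19) -> c = 0; heap: [0-18 ALLOC][19-44 FREE]
Op 7: c = realloc(c, 13) -> c = 0; heap: [0-12 ALLOC][13-44 FREE]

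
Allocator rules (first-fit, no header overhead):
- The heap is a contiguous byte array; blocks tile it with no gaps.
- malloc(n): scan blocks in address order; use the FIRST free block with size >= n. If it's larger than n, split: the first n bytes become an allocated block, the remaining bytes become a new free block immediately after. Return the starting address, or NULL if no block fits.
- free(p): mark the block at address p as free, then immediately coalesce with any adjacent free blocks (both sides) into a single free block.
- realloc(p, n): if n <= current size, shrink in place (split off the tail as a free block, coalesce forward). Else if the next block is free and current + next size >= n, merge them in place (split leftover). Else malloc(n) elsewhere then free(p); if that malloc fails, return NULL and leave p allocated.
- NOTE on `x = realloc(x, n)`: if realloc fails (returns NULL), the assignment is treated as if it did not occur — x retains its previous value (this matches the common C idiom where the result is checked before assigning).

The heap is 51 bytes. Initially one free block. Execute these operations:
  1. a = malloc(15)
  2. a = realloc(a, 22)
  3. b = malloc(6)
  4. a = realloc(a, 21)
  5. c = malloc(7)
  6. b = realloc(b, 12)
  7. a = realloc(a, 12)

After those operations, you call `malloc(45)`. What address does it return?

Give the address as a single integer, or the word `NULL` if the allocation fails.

Op 1: a = malloc(15) -> a = 0; heap: [0-14 ALLOC][15-50 FREE]
Op 2: a = realloc(a, 22) -> a = 0; heap: [0-21 ALLOC][22-50 FREE]
Op 3: b = malloc(6) -> b = 22; heap: [0-21 ALLOC][22-27 ALLOC][28-50 FREE]
Op 4: a = realloc(a, 21) -> a = 0; heap: [0-20 ALLOC][21-21 FREE][22-27 ALLOC][28-50 FREE]
Op 5: c = malloc(7) -> c = 28; heap: [0-20 ALLOC][21-21 FREE][22-27 ALLOC][28-34 ALLOC][35-50 FREE]
Op 6: b = realloc(b, 12) -> b = 35; heap: [0-20 ALLOC][21-27 FREE][28-34 ALLOC][35-46 ALLOC][47-50 FREE]
Op 7: a = realloc(a, 12) -> a = 0; heap: [0-11 ALLOC][12-27 FREE][28-34 ALLOC][35-46 ALLOC][47-50 FREE]
malloc(45): first-fit scan over [0-11 ALLOC][12-27 FREE][28-34 ALLOC][35-46 ALLOC][47-50 FREE] -> NULL

Answer: NULL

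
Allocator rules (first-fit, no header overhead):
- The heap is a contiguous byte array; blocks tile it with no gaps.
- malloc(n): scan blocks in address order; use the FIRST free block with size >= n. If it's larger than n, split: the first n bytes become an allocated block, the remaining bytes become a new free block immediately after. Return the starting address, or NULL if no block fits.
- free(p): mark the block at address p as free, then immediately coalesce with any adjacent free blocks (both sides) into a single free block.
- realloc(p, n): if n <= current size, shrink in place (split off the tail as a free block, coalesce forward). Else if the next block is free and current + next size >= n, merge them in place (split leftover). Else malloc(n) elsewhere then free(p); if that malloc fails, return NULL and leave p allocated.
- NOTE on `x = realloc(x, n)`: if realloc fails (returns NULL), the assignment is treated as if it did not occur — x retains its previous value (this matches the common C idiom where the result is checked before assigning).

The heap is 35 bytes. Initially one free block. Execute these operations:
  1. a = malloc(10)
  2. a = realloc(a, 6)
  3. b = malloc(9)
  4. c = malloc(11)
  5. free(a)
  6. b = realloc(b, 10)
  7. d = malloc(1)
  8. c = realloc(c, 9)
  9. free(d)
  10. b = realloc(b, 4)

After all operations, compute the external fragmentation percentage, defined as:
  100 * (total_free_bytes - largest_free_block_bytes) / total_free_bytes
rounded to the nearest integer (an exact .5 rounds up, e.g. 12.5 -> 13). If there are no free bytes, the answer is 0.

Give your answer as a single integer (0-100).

Answer: 50

Derivation:
Op 1: a = malloc(10) -> a = 0; heap: [0-9 ALLOC][10-34 FREE]
Op 2: a = realloc(a, 6) -> a = 0; heap: [0-5 ALLOC][6-34 FREE]
Op 3: b = malloc(9) -> b = 6; heap: [0-5 ALLOC][6-14 ALLOC][15-34 FREE]
Op 4: c = malloc(11) -> c = 15; heap: [0-5 ALLOC][6-14 ALLOC][15-25 ALLOC][26-34 FREE]
Op 5: free(a) -> (freed a); heap: [0-5 FREE][6-14 ALLOC][15-25 ALLOC][26-34 FREE]
Op 6: b = realloc(b, 10) -> NULL (b unchanged); heap: [0-5 FREE][6-14 ALLOC][15-25 ALLOC][26-34 FREE]
Op 7: d = malloc(1) -> d = 0; heap: [0-0 ALLOC][1-5 FREE][6-14 ALLOC][15-25 ALLOC][26-34 FREE]
Op 8: c = realloc(c, 9) -> c = 15; heap: [0-0 ALLOC][1-5 FREE][6-14 ALLOC][15-23 ALLOC][24-34 FREE]
Op 9: free(d) -> (freed d); heap: [0-5 FREE][6-14 ALLOC][15-23 ALLOC][24-34 FREE]
Op 10: b = realloc(b, 4) -> b = 6; heap: [0-5 FREE][6-9 ALLOC][10-14 FREE][15-23 ALLOC][24-34 FREE]
Free blocks: [6 5 11] total_free=22 largest=11 -> 100*(22-11)/22 = 1100/22 = 50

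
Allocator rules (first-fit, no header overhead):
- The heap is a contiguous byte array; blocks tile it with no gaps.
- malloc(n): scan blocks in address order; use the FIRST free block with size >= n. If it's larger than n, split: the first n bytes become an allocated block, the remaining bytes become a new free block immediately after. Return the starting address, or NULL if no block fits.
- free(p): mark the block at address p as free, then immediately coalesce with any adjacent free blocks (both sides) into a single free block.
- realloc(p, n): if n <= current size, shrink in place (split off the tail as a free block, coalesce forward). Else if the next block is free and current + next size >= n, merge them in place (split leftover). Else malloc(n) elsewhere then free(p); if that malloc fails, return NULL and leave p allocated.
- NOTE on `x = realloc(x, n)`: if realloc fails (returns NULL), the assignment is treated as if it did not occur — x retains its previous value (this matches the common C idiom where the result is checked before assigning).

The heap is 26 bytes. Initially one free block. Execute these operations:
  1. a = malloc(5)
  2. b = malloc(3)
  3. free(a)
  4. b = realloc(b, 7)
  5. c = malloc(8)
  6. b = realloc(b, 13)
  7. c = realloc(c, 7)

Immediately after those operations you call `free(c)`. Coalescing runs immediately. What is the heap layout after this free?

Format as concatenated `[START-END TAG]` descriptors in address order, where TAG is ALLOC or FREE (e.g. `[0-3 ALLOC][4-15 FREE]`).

Op 1: a = malloc(5) -> a = 0; heap: [0-4 ALLOC][5-25 FREE]
Op 2: b = malloc(3) -> b = 5; heap: [0-4 ALLOC][5-7 ALLOC][8-25 FREE]
Op 3: free(a) -> (freed a); heap: [0-4 FREE][5-7 ALLOC][8-25 FREE]
Op 4: b = realloc(b, 7) -> b = 5; heap: [0-4 FREE][5-11 ALLOC][12-25 FREE]
Op 5: c = malloc(8) -> c = 12; heap: [0-4 FREE][5-11 ALLOC][12-19 ALLOC][20-25 FREE]
Op 6: b = realloc(b, 13) -> NULL (b unchanged); heap: [0-4 FREE][5-11 ALLOC][12-19 ALLOC][20-25 FREE]
Op 7: c = realloc(c, 7) -> c = 12; heap: [0-4 FREE][5-11 ALLOC][12-18 ALLOC][19-25 FREE]
free(c): c = 12 -> block [12-18 ALLOC]; mark free, coalesce with adjacent free neighbors -> [0-4 FREE][5-11 ALLOC][12-25 FREE]

Answer: [0-4 FREE][5-11 ALLOC][12-25 FREE]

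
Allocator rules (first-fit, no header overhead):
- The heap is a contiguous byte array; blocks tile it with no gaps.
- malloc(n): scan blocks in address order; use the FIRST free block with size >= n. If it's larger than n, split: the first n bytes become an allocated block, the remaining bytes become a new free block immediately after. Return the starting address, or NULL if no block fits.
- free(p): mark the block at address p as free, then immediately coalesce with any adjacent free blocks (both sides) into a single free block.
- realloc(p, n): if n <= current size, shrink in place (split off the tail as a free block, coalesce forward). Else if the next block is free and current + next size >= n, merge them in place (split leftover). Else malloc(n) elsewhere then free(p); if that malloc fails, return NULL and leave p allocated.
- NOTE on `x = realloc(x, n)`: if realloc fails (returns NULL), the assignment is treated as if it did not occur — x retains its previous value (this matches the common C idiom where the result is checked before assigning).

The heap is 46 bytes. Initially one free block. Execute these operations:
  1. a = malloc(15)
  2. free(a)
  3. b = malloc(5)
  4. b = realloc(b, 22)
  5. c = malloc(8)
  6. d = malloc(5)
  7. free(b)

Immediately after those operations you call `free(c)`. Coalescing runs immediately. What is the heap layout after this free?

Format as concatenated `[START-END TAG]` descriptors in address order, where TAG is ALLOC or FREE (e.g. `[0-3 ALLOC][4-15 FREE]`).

Op 1: a = malloc(15) -> a = 0; heap: [0-14 ALLOC][15-45 FREE]
Op 2: free(a) -> (freed a); heap: [0-45 FREE]
Op 3: b = malloc(5) -> b = 0; heap: [0-4 ALLOC][5-45 FREE]
Op 4: b = realloc(b, 22) -> b = 0; heap: [0-21 ALLOC][22-45 FREE]
Op 5: c = malloc(8) -> c = 22; heap: [0-21 ALLOC][22-29 ALLOC][30-45 FREE]
Op 6: d = malloc(5) -> d = 30; heap: [0-21 ALLOC][22-29 ALLOC][30-34 ALLOC][35-45 FREE]
Op 7: free(b) -> (freed b); heap: [0-21 FREE][22-29 ALLOC][30-34 ALLOC][35-45 FREE]
free(c): c = 22 -> block [22-29 ALLOC]; mark free, coalesce with adjacent free neighbors -> [0-29 FREE][30-34 ALLOC][35-45 FREE]

Answer: [0-29 FREE][30-34 ALLOC][35-45 FREE]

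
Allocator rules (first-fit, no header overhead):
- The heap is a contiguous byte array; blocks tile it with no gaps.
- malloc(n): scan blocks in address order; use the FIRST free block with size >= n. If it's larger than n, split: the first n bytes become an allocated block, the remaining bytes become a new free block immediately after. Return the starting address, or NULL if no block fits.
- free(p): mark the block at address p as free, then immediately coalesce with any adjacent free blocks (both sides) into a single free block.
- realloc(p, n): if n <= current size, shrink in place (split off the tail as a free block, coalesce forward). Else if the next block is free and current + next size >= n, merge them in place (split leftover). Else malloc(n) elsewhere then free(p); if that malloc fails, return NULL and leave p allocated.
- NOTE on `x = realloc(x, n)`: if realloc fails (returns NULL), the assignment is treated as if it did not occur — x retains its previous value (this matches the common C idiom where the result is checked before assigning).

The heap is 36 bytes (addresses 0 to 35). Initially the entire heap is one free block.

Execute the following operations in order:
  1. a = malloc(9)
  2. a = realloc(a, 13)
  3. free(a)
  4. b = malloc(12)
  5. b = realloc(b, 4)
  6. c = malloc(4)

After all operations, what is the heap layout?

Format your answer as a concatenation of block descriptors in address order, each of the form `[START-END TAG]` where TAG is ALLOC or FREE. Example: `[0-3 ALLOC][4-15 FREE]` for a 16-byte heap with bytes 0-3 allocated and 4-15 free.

Op 1: a = malloc(9) -> a = 0; heap: [0-8 ALLOC][9-35 FREE]
Op 2: a = realloc(a, 13) -> a = 0; heap: [0-12 ALLOC][13-35 FREE]
Op 3: free(a) -> (freed a); heap: [0-35 FREE]
Op 4: b = malloc(12) -> b = 0; heap: [0-11 ALLOC][12-35 FREE]
Op 5: b = realloc(b, 4) -> b = 0; heap: [0-3 ALLOC][4-35 FREE]
Op 6: c = malloc(4) -> c = 4; heap: [0-3 ALLOC][4-7 ALLOC][8-35 FREE]

Answer: [0-3 ALLOC][4-7 ALLOC][8-35 FREE]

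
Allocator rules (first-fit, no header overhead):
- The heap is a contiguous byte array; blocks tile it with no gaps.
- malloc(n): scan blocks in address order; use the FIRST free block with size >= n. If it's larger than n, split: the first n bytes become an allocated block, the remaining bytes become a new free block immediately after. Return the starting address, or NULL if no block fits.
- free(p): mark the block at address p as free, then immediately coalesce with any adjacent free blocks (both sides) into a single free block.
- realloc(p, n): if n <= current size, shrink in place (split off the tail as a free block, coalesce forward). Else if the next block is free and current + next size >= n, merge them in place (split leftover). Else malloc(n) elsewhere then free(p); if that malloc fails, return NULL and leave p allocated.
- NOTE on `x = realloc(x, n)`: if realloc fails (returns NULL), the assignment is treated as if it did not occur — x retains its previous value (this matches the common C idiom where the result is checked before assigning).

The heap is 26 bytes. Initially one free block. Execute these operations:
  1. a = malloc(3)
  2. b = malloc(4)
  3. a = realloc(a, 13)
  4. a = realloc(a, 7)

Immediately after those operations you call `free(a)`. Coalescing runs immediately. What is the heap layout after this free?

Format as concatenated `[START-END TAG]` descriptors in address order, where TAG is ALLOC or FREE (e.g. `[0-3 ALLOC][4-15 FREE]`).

Answer: [0-2 FREE][3-6 ALLOC][7-25 FREE]

Derivation:
Op 1: a = malloc(3) -> a = 0; heap: [0-2 ALLOC][3-25 FREE]
Op 2: b = malloc(4) -> b = 3; heap: [0-2 ALLOC][3-6 ALLOC][7-25 FREE]
Op 3: a = realloc(a, 13) -> a = 7; heap: [0-2 FREE][3-6 ALLOC][7-19 ALLOC][20-25 FREE]
Op 4: a = realloc(a, 7) -> a = 7; heap: [0-2 FREE][3-6 ALLOC][7-13 ALLOC][14-25 FREE]
free(a): a = 7 -> block [7-13 ALLOC]; mark free, coalesce with adjacent free neighbors -> [0-2 FREE][3-6 ALLOC][7-25 FREE]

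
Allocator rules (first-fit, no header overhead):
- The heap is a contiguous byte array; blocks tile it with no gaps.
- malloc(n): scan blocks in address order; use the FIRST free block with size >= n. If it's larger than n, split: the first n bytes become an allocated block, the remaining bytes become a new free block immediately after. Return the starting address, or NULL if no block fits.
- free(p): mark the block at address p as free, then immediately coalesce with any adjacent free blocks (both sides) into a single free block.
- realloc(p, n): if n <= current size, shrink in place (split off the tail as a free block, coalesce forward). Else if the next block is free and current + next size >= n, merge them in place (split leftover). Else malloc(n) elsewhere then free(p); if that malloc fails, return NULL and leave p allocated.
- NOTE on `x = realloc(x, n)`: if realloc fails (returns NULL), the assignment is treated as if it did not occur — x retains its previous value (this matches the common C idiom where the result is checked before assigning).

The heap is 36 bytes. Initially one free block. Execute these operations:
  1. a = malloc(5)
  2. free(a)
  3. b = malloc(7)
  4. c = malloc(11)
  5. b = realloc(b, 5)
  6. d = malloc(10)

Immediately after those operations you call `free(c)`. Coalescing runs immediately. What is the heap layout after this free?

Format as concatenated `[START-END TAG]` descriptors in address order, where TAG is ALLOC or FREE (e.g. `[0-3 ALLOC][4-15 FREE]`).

Answer: [0-4 ALLOC][5-17 FREE][18-27 ALLOC][28-35 FREE]

Derivation:
Op 1: a = malloc(5) -> a = 0; heap: [0-4 ALLOC][5-35 FREE]
Op 2: free(a) -> (freed a); heap: [0-35 FREE]
Op 3: b = malloc(7) -> b = 0; heap: [0-6 ALLOC][7-35 FREE]
Op 4: c = malloc(11) -> c = 7; heap: [0-6 ALLOC][7-17 ALLOC][18-35 FREE]
Op 5: b = realloc(b, 5) -> b = 0; heap: [0-4 ALLOC][5-6 FREE][7-17 ALLOC][18-35 FREE]
Op 6: d = malloc(10) -> d = 18; heap: [0-4 ALLOC][5-6 FREE][7-17 ALLOC][18-27 ALLOC][28-35 FREE]
free(c): c = 7 -> block [7-17 ALLOC]; mark free, coalesce with adjacent free neighbors -> [0-4 ALLOC][5-17 FREE][18-27 ALLOC][28-35 FREE]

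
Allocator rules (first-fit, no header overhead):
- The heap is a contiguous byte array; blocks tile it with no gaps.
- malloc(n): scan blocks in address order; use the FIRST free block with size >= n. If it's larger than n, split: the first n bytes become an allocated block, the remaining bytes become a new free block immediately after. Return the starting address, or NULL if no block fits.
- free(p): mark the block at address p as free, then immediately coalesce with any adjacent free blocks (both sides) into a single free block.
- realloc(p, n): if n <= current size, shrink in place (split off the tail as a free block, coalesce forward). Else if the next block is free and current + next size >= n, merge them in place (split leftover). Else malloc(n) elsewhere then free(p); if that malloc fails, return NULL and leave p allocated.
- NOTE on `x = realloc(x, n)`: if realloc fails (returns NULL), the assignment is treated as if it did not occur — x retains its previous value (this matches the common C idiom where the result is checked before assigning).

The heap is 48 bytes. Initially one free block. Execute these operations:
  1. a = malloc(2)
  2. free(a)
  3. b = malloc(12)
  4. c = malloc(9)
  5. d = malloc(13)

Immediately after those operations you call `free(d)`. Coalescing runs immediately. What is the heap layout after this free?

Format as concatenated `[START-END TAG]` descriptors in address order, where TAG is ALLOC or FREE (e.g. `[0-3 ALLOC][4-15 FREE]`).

Answer: [0-11 ALLOC][12-20 ALLOC][21-47 FREE]

Derivation:
Op 1: a = malloc(2) -> a = 0; heap: [0-1 ALLOC][2-47 FREE]
Op 2: free(a) -> (freed a); heap: [0-47 FREE]
Op 3: b = malloc(12) -> b = 0; heap: [0-11 ALLOC][12-47 FREE]
Op 4: c = malloc(9) -> c = 12; heap: [0-11 ALLOC][12-20 ALLOC][21-47 FREE]
Op 5: d = malloc(13) -> d = 21; heap: [0-11 ALLOC][12-20 ALLOC][21-33 ALLOC][34-47 FREE]
free(d): d = 21 -> block [21-33 ALLOC]; mark free, coalesce with adjacent free neighbors -> [0-11 ALLOC][12-20 ALLOC][21-47 FREE]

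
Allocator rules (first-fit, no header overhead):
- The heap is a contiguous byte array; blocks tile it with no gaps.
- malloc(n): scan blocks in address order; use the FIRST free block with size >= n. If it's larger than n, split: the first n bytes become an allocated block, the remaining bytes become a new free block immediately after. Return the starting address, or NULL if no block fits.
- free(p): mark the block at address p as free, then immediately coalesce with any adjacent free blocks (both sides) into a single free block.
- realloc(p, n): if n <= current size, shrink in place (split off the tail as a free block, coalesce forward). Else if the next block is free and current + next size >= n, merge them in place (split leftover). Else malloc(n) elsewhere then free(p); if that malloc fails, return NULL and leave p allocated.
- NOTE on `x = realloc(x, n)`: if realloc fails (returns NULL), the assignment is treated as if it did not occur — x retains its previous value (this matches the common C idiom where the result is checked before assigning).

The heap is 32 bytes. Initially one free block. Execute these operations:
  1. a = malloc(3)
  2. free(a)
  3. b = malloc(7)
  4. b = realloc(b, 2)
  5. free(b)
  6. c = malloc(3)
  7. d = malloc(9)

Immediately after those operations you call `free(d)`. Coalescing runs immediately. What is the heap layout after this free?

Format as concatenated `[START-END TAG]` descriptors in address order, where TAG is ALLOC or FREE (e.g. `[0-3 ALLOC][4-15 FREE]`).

Answer: [0-2 ALLOC][3-31 FREE]

Derivation:
Op 1: a = malloc(3) -> a = 0; heap: [0-2 ALLOC][3-31 FREE]
Op 2: free(a) -> (freed a); heap: [0-31 FREE]
Op 3: b = malloc(7) -> b = 0; heap: [0-6 ALLOC][7-31 FREE]
Op 4: b = realloc(b, 2) -> b = 0; heap: [0-1 ALLOC][2-31 FREE]
Op 5: free(b) -> (freed b); heap: [0-31 FREE]
Op 6: c = malloc(3) -> c = 0; heap: [0-2 ALLOC][3-31 FREE]
Op 7: d = malloc(9) -> d = 3; heap: [0-2 ALLOC][3-11 ALLOC][12-31 FREE]
free(d): d = 3 -> block [3-11 ALLOC]; mark free, coalesce with adjacent free neighbors -> [0-2 ALLOC][3-31 FREE]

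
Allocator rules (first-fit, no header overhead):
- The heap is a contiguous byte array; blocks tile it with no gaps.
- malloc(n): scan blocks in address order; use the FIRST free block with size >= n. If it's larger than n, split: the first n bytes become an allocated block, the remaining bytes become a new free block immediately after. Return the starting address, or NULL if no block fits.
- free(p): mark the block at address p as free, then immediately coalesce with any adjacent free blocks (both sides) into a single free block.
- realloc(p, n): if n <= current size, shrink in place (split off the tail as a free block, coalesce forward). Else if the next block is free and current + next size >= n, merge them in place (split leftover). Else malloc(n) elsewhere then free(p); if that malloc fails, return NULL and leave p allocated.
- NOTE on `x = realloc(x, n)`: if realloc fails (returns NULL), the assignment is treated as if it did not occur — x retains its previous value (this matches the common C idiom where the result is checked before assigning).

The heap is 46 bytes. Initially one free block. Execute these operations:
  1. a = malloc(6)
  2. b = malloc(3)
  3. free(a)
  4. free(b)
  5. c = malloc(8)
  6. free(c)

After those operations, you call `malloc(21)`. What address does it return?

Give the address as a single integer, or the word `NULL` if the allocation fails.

Op 1: a = malloc(6) -> a = 0; heap: [0-5 ALLOC][6-45 FREE]
Op 2: b = malloc(3) -> b = 6; heap: [0-5 ALLOC][6-8 ALLOC][9-45 FREE]
Op 3: free(a) -> (freed a); heap: [0-5 FREE][6-8 ALLOC][9-45 FREE]
Op 4: free(b) -> (freed b); heap: [0-45 FREE]
Op 5: c = malloc(8) -> c = 0; heap: [0-7 ALLOC][8-45 FREE]
Op 6: free(c) -> (freed c); heap: [0-45 FREE]
malloc(21): first-fit scan over [0-45 FREE] -> 0

Answer: 0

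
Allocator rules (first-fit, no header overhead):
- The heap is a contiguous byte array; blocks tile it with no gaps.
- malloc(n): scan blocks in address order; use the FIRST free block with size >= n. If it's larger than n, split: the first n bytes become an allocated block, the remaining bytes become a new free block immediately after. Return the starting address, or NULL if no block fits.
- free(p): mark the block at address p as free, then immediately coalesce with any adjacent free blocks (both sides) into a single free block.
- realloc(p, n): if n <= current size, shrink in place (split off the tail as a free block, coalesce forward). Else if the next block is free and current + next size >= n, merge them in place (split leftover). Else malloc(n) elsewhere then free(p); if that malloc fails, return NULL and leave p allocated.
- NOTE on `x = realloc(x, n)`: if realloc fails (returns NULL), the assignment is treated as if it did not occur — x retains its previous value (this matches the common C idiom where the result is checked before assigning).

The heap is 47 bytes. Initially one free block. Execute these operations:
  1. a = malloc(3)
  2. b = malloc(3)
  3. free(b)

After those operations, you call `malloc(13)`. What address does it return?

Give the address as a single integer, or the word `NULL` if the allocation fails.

Op 1: a = malloc(3) -> a = 0; heap: [0-2 ALLOC][3-46 FREE]
Op 2: b = malloc(3) -> b = 3; heap: [0-2 ALLOC][3-5 ALLOC][6-46 FREE]
Op 3: free(b) -> (freed b); heap: [0-2 ALLOC][3-46 FREE]
malloc(13): first-fit scan over [0-2 ALLOC][3-46 FREE] -> 3

Answer: 3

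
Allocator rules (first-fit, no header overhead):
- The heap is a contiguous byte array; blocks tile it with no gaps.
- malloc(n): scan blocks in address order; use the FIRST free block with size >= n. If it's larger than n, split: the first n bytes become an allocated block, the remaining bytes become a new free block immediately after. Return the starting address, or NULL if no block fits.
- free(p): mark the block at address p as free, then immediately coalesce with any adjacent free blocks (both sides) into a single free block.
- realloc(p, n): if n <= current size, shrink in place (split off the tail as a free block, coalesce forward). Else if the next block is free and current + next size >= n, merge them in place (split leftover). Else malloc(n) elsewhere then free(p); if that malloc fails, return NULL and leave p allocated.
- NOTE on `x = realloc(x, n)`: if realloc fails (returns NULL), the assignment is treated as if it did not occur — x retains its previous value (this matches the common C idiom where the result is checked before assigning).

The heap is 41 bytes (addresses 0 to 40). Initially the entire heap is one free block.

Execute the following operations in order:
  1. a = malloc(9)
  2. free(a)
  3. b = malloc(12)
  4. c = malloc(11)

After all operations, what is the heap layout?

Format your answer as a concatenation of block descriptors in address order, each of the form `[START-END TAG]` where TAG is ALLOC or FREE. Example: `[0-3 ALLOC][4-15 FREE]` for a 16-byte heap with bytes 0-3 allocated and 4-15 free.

Answer: [0-11 ALLOC][12-22 ALLOC][23-40 FREE]

Derivation:
Op 1: a = malloc(9) -> a = 0; heap: [0-8 ALLOC][9-40 FREE]
Op 2: free(a) -> (freed a); heap: [0-40 FREE]
Op 3: b = malloc(12) -> b = 0; heap: [0-11 ALLOC][12-40 FREE]
Op 4: c = malloc(11) -> c = 12; heap: [0-11 ALLOC][12-22 ALLOC][23-40 FREE]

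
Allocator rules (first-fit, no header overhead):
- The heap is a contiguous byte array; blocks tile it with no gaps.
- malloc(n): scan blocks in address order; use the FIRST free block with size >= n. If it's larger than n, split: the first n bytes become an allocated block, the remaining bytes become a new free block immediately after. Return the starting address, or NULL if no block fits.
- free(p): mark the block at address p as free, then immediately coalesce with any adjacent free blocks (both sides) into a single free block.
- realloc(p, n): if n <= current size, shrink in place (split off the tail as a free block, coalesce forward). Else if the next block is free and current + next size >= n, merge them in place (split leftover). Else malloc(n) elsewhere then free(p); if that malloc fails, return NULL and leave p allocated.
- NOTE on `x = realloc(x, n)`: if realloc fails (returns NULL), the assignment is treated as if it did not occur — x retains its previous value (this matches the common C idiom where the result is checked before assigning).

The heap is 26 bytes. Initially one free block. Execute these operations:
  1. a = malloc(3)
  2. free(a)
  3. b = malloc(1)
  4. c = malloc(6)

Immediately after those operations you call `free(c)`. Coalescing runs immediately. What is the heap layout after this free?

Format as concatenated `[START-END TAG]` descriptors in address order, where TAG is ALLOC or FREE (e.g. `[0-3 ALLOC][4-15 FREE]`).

Op 1: a = malloc(3) -> a = 0; heap: [0-2 ALLOC][3-25 FREE]
Op 2: free(a) -> (freed a); heap: [0-25 FREE]
Op 3: b = malloc(1) -> b = 0; heap: [0-0 ALLOC][1-25 FREE]
Op 4: c = malloc(6) -> c = 1; heap: [0-0 ALLOC][1-6 ALLOC][7-25 FREE]
free(c): c = 1 -> block [1-6 ALLOC]; mark free, coalesce with adjacent free neighbors -> [0-0 ALLOC][1-25 FREE]

Answer: [0-0 ALLOC][1-25 FREE]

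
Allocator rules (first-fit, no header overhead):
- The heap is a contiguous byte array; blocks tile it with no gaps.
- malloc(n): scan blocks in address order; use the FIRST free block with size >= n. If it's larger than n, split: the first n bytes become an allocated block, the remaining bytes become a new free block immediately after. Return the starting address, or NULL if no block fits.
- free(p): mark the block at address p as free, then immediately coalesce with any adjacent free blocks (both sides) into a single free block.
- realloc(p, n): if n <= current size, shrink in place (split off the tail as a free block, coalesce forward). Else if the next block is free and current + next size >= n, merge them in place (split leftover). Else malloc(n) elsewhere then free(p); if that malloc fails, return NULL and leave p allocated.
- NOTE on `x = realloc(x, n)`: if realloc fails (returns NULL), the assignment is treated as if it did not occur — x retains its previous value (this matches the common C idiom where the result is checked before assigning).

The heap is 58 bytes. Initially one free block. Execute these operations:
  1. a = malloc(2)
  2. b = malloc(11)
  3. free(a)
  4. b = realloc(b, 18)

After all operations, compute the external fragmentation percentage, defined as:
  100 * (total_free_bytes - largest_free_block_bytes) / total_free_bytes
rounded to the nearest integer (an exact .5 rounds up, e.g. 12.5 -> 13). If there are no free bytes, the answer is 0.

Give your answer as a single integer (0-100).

Answer: 5

Derivation:
Op 1: a = malloc(2) -> a = 0; heap: [0-1 ALLOC][2-57 FREE]
Op 2: b = malloc(11) -> b = 2; heap: [0-1 ALLOC][2-12 ALLOC][13-57 FREE]
Op 3: free(a) -> (freed a); heap: [0-1 FREE][2-12 ALLOC][13-57 FREE]
Op 4: b = realloc(b, 18) -> b = 2; heap: [0-1 FREE][2-19 ALLOC][20-57 FREE]
Free blocks: [2 38] total_free=40 largest=38 -> 100*(40-38)/40 = 200/40 = 5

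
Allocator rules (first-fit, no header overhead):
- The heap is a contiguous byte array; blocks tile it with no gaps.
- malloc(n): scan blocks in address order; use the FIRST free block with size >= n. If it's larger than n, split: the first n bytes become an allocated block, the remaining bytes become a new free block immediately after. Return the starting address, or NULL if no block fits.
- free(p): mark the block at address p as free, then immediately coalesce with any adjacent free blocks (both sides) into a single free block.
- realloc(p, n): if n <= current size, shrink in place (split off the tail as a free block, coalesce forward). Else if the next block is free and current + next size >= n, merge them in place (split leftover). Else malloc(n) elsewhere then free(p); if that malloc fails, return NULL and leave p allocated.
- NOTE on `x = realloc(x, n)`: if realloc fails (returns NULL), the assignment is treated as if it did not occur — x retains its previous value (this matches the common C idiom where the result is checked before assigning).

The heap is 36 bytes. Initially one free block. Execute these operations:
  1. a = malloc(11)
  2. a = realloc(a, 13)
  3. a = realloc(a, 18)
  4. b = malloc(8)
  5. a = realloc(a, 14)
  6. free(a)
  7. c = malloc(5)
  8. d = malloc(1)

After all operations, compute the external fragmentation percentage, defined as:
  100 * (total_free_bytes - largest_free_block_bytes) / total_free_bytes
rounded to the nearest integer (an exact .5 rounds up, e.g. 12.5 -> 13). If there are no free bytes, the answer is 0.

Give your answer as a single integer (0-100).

Op 1: a = malloc(11) -> a = 0; heap: [0-10 ALLOC][11-35 FREE]
Op 2: a = realloc(a, 13) -> a = 0; heap: [0-12 ALLOC][13-35 FREE]
Op 3: a = realloc(a, 18) -> a = 0; heap: [0-17 ALLOC][18-35 FREE]
Op 4: b = malloc(8) -> b = 18; heap: [0-17 ALLOC][18-25 ALLOC][26-35 FREE]
Op 5: a = realloc(a, 14) -> a = 0; heap: [0-13 ALLOC][14-17 FREE][18-25 ALLOC][26-35 FREE]
Op 6: free(a) -> (freed a); heap: [0-17 FREE][18-25 ALLOC][26-35 FREE]
Op 7: c = malloc(5) -> c = 0; heap: [0-4 ALLOC][5-17 FREE][18-25 ALLOC][26-35 FREE]
Op 8: d = malloc(1) -> d = 5; heap: [0-4 ALLOC][5-5 ALLOC][6-17 FREE][18-25 ALLOC][26-35 FREE]
Free blocks: [12 10] total_free=22 largest=12 -> 100*(22-12)/22 = 1000/22 ≈ 45.455 -> rounds to 45

Answer: 45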